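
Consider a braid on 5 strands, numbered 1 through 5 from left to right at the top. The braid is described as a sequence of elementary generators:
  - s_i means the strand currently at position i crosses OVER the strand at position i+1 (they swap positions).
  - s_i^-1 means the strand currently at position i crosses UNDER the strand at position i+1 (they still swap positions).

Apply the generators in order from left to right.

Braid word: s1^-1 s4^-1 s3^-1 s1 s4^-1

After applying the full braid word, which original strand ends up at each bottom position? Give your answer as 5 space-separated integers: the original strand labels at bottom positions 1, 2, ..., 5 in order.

Answer: 1 2 5 4 3

Derivation:
Gen 1 (s1^-1): strand 1 crosses under strand 2. Perm now: [2 1 3 4 5]
Gen 2 (s4^-1): strand 4 crosses under strand 5. Perm now: [2 1 3 5 4]
Gen 3 (s3^-1): strand 3 crosses under strand 5. Perm now: [2 1 5 3 4]
Gen 4 (s1): strand 2 crosses over strand 1. Perm now: [1 2 5 3 4]
Gen 5 (s4^-1): strand 3 crosses under strand 4. Perm now: [1 2 5 4 3]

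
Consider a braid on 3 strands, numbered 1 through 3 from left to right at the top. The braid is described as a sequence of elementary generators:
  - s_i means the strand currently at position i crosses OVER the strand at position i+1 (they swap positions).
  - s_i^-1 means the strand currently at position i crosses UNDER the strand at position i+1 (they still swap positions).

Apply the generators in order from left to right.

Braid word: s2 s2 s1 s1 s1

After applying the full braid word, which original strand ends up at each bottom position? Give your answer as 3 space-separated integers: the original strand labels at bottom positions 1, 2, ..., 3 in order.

Gen 1 (s2): strand 2 crosses over strand 3. Perm now: [1 3 2]
Gen 2 (s2): strand 3 crosses over strand 2. Perm now: [1 2 3]
Gen 3 (s1): strand 1 crosses over strand 2. Perm now: [2 1 3]
Gen 4 (s1): strand 2 crosses over strand 1. Perm now: [1 2 3]
Gen 5 (s1): strand 1 crosses over strand 2. Perm now: [2 1 3]

Answer: 2 1 3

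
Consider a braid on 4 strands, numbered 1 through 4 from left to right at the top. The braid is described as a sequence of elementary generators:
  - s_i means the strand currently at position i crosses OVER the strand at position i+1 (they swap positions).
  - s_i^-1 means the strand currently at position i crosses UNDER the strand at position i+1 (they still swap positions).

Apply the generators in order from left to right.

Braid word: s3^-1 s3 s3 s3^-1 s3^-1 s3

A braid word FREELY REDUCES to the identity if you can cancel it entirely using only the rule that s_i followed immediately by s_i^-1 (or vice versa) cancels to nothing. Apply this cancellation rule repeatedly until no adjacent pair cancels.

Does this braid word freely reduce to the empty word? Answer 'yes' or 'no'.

Answer: yes

Derivation:
Gen 1 (s3^-1): push. Stack: [s3^-1]
Gen 2 (s3): cancels prior s3^-1. Stack: []
Gen 3 (s3): push. Stack: [s3]
Gen 4 (s3^-1): cancels prior s3. Stack: []
Gen 5 (s3^-1): push. Stack: [s3^-1]
Gen 6 (s3): cancels prior s3^-1. Stack: []
Reduced word: (empty)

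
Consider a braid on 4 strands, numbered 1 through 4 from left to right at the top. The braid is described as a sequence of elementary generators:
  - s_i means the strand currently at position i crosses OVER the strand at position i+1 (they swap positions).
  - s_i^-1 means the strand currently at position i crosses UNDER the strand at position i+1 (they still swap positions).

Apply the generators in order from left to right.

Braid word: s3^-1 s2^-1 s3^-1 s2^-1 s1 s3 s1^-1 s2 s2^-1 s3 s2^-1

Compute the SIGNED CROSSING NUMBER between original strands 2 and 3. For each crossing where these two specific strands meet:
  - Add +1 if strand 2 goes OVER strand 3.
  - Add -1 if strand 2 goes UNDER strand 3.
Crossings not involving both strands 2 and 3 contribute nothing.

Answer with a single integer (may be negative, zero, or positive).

Gen 1: crossing 3x4. Both 2&3? no. Sum: 0
Gen 2: crossing 2x4. Both 2&3? no. Sum: 0
Gen 3: 2 under 3. Both 2&3? yes. Contrib: -1. Sum: -1
Gen 4: crossing 4x3. Both 2&3? no. Sum: -1
Gen 5: crossing 1x3. Both 2&3? no. Sum: -1
Gen 6: crossing 4x2. Both 2&3? no. Sum: -1
Gen 7: crossing 3x1. Both 2&3? no. Sum: -1
Gen 8: 3 over 2. Both 2&3? yes. Contrib: -1. Sum: -2
Gen 9: 2 under 3. Both 2&3? yes. Contrib: -1. Sum: -3
Gen 10: crossing 2x4. Both 2&3? no. Sum: -3
Gen 11: crossing 3x4. Both 2&3? no. Sum: -3

Answer: -3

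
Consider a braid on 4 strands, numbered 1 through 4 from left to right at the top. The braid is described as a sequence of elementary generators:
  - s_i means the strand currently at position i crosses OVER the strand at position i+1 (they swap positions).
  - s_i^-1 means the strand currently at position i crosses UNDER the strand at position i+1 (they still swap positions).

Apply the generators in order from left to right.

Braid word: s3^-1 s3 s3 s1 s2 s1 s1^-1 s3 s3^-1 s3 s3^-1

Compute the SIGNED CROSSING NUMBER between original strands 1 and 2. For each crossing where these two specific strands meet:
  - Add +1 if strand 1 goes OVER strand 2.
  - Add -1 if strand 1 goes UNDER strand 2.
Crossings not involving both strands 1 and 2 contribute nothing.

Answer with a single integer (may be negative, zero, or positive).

Answer: 1

Derivation:
Gen 1: crossing 3x4. Both 1&2? no. Sum: 0
Gen 2: crossing 4x3. Both 1&2? no. Sum: 0
Gen 3: crossing 3x4. Both 1&2? no. Sum: 0
Gen 4: 1 over 2. Both 1&2? yes. Contrib: +1. Sum: 1
Gen 5: crossing 1x4. Both 1&2? no. Sum: 1
Gen 6: crossing 2x4. Both 1&2? no. Sum: 1
Gen 7: crossing 4x2. Both 1&2? no. Sum: 1
Gen 8: crossing 1x3. Both 1&2? no. Sum: 1
Gen 9: crossing 3x1. Both 1&2? no. Sum: 1
Gen 10: crossing 1x3. Both 1&2? no. Sum: 1
Gen 11: crossing 3x1. Both 1&2? no. Sum: 1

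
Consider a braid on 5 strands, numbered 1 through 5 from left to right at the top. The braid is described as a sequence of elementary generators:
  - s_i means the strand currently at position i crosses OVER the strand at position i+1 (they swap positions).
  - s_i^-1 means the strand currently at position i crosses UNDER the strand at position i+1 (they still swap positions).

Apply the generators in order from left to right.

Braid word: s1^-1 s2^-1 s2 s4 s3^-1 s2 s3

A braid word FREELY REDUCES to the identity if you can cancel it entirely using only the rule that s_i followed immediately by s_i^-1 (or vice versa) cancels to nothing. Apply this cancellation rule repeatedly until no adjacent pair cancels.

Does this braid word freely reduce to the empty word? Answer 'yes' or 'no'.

Answer: no

Derivation:
Gen 1 (s1^-1): push. Stack: [s1^-1]
Gen 2 (s2^-1): push. Stack: [s1^-1 s2^-1]
Gen 3 (s2): cancels prior s2^-1. Stack: [s1^-1]
Gen 4 (s4): push. Stack: [s1^-1 s4]
Gen 5 (s3^-1): push. Stack: [s1^-1 s4 s3^-1]
Gen 6 (s2): push. Stack: [s1^-1 s4 s3^-1 s2]
Gen 7 (s3): push. Stack: [s1^-1 s4 s3^-1 s2 s3]
Reduced word: s1^-1 s4 s3^-1 s2 s3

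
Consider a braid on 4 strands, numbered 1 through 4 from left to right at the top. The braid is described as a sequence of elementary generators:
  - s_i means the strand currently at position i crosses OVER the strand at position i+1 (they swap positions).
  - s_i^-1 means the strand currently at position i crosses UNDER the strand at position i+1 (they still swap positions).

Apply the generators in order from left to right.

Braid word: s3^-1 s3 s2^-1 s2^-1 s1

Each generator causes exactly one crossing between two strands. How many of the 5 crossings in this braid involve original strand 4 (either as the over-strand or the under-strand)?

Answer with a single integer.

Answer: 2

Derivation:
Gen 1: crossing 3x4. Involves strand 4? yes. Count so far: 1
Gen 2: crossing 4x3. Involves strand 4? yes. Count so far: 2
Gen 3: crossing 2x3. Involves strand 4? no. Count so far: 2
Gen 4: crossing 3x2. Involves strand 4? no. Count so far: 2
Gen 5: crossing 1x2. Involves strand 4? no. Count so far: 2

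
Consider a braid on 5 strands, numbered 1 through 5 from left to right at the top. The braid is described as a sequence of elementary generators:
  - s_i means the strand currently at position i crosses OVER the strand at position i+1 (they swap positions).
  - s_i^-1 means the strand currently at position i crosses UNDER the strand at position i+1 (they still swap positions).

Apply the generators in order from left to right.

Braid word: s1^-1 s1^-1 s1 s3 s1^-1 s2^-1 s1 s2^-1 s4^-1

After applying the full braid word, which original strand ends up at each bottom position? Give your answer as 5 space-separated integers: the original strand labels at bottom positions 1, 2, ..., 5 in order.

Gen 1 (s1^-1): strand 1 crosses under strand 2. Perm now: [2 1 3 4 5]
Gen 2 (s1^-1): strand 2 crosses under strand 1. Perm now: [1 2 3 4 5]
Gen 3 (s1): strand 1 crosses over strand 2. Perm now: [2 1 3 4 5]
Gen 4 (s3): strand 3 crosses over strand 4. Perm now: [2 1 4 3 5]
Gen 5 (s1^-1): strand 2 crosses under strand 1. Perm now: [1 2 4 3 5]
Gen 6 (s2^-1): strand 2 crosses under strand 4. Perm now: [1 4 2 3 5]
Gen 7 (s1): strand 1 crosses over strand 4. Perm now: [4 1 2 3 5]
Gen 8 (s2^-1): strand 1 crosses under strand 2. Perm now: [4 2 1 3 5]
Gen 9 (s4^-1): strand 3 crosses under strand 5. Perm now: [4 2 1 5 3]

Answer: 4 2 1 5 3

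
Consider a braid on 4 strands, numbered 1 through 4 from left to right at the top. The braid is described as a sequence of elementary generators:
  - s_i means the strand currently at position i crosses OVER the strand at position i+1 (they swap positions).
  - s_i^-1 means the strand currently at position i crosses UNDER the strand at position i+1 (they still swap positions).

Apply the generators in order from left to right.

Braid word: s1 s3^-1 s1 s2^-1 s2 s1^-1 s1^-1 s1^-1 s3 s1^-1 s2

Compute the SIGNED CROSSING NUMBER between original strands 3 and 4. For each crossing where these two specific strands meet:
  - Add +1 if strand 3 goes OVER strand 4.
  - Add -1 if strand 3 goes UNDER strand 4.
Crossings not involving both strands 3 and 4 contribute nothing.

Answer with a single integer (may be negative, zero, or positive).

Answer: -2

Derivation:
Gen 1: crossing 1x2. Both 3&4? no. Sum: 0
Gen 2: 3 under 4. Both 3&4? yes. Contrib: -1. Sum: -1
Gen 3: crossing 2x1. Both 3&4? no. Sum: -1
Gen 4: crossing 2x4. Both 3&4? no. Sum: -1
Gen 5: crossing 4x2. Both 3&4? no. Sum: -1
Gen 6: crossing 1x2. Both 3&4? no. Sum: -1
Gen 7: crossing 2x1. Both 3&4? no. Sum: -1
Gen 8: crossing 1x2. Both 3&4? no. Sum: -1
Gen 9: 4 over 3. Both 3&4? yes. Contrib: -1. Sum: -2
Gen 10: crossing 2x1. Both 3&4? no. Sum: -2
Gen 11: crossing 2x3. Both 3&4? no. Sum: -2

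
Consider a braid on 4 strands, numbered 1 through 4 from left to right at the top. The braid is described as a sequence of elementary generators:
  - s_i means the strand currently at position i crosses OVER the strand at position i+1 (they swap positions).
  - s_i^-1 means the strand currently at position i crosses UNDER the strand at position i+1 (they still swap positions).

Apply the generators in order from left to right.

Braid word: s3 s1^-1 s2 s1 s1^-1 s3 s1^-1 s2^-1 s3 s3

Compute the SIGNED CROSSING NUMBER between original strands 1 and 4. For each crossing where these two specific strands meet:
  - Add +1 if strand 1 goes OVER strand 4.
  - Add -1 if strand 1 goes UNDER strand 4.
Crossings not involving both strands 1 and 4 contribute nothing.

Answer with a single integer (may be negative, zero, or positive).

Answer: 1

Derivation:
Gen 1: crossing 3x4. Both 1&4? no. Sum: 0
Gen 2: crossing 1x2. Both 1&4? no. Sum: 0
Gen 3: 1 over 4. Both 1&4? yes. Contrib: +1. Sum: 1
Gen 4: crossing 2x4. Both 1&4? no. Sum: 1
Gen 5: crossing 4x2. Both 1&4? no. Sum: 1
Gen 6: crossing 1x3. Both 1&4? no. Sum: 1
Gen 7: crossing 2x4. Both 1&4? no. Sum: 1
Gen 8: crossing 2x3. Both 1&4? no. Sum: 1
Gen 9: crossing 2x1. Both 1&4? no. Sum: 1
Gen 10: crossing 1x2. Both 1&4? no. Sum: 1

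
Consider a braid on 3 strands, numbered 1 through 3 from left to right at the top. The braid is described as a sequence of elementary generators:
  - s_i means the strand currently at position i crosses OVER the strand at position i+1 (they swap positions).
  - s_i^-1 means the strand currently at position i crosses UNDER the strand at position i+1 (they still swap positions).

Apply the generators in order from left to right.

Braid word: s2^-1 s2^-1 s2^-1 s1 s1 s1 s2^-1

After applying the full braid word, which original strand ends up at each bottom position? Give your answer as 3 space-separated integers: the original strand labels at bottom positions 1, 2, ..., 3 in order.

Answer: 3 2 1

Derivation:
Gen 1 (s2^-1): strand 2 crosses under strand 3. Perm now: [1 3 2]
Gen 2 (s2^-1): strand 3 crosses under strand 2. Perm now: [1 2 3]
Gen 3 (s2^-1): strand 2 crosses under strand 3. Perm now: [1 3 2]
Gen 4 (s1): strand 1 crosses over strand 3. Perm now: [3 1 2]
Gen 5 (s1): strand 3 crosses over strand 1. Perm now: [1 3 2]
Gen 6 (s1): strand 1 crosses over strand 3. Perm now: [3 1 2]
Gen 7 (s2^-1): strand 1 crosses under strand 2. Perm now: [3 2 1]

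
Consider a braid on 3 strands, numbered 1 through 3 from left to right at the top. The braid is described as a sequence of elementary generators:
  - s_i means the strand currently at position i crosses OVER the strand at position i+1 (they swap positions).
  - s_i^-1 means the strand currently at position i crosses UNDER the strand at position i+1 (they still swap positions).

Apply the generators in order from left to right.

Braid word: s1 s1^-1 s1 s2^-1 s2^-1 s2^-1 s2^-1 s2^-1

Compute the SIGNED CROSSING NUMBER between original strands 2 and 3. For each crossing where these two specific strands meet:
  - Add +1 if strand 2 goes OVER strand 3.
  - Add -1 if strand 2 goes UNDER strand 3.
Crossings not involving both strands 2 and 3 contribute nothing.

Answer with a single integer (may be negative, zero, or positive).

Gen 1: crossing 1x2. Both 2&3? no. Sum: 0
Gen 2: crossing 2x1. Both 2&3? no. Sum: 0
Gen 3: crossing 1x2. Both 2&3? no. Sum: 0
Gen 4: crossing 1x3. Both 2&3? no. Sum: 0
Gen 5: crossing 3x1. Both 2&3? no. Sum: 0
Gen 6: crossing 1x3. Both 2&3? no. Sum: 0
Gen 7: crossing 3x1. Both 2&3? no. Sum: 0
Gen 8: crossing 1x3. Both 2&3? no. Sum: 0

Answer: 0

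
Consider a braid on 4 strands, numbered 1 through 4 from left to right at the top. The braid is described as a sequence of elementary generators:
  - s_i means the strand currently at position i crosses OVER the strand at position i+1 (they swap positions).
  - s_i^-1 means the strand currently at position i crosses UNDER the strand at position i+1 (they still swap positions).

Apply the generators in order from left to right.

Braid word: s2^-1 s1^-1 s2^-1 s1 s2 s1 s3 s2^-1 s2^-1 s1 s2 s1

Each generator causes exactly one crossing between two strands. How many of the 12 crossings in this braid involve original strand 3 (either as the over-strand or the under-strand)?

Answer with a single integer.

Answer: 5

Derivation:
Gen 1: crossing 2x3. Involves strand 3? yes. Count so far: 1
Gen 2: crossing 1x3. Involves strand 3? yes. Count so far: 2
Gen 3: crossing 1x2. Involves strand 3? no. Count so far: 2
Gen 4: crossing 3x2. Involves strand 3? yes. Count so far: 3
Gen 5: crossing 3x1. Involves strand 3? yes. Count so far: 4
Gen 6: crossing 2x1. Involves strand 3? no. Count so far: 4
Gen 7: crossing 3x4. Involves strand 3? yes. Count so far: 5
Gen 8: crossing 2x4. Involves strand 3? no. Count so far: 5
Gen 9: crossing 4x2. Involves strand 3? no. Count so far: 5
Gen 10: crossing 1x2. Involves strand 3? no. Count so far: 5
Gen 11: crossing 1x4. Involves strand 3? no. Count so far: 5
Gen 12: crossing 2x4. Involves strand 3? no. Count so far: 5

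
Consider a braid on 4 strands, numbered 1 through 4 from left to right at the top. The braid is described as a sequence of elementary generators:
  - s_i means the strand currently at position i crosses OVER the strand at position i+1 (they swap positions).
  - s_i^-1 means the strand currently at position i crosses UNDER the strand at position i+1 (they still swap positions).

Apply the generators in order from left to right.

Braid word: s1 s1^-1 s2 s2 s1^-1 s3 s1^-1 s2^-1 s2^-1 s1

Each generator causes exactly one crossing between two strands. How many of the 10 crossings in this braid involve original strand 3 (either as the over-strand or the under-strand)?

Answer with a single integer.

Answer: 3

Derivation:
Gen 1: crossing 1x2. Involves strand 3? no. Count so far: 0
Gen 2: crossing 2x1. Involves strand 3? no. Count so far: 0
Gen 3: crossing 2x3. Involves strand 3? yes. Count so far: 1
Gen 4: crossing 3x2. Involves strand 3? yes. Count so far: 2
Gen 5: crossing 1x2. Involves strand 3? no. Count so far: 2
Gen 6: crossing 3x4. Involves strand 3? yes. Count so far: 3
Gen 7: crossing 2x1. Involves strand 3? no. Count so far: 3
Gen 8: crossing 2x4. Involves strand 3? no. Count so far: 3
Gen 9: crossing 4x2. Involves strand 3? no. Count so far: 3
Gen 10: crossing 1x2. Involves strand 3? no. Count so far: 3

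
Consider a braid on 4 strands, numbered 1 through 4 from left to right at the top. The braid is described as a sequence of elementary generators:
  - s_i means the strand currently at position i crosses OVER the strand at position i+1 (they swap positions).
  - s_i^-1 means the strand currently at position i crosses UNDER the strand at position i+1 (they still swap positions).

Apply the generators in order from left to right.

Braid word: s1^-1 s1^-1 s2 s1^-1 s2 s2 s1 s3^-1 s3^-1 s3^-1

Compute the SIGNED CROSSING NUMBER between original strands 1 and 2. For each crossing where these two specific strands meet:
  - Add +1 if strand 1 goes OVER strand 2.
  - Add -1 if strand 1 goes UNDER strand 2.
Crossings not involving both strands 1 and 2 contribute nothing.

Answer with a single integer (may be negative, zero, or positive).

Answer: 0

Derivation:
Gen 1: 1 under 2. Both 1&2? yes. Contrib: -1. Sum: -1
Gen 2: 2 under 1. Both 1&2? yes. Contrib: +1. Sum: 0
Gen 3: crossing 2x3. Both 1&2? no. Sum: 0
Gen 4: crossing 1x3. Both 1&2? no. Sum: 0
Gen 5: 1 over 2. Both 1&2? yes. Contrib: +1. Sum: 1
Gen 6: 2 over 1. Both 1&2? yes. Contrib: -1. Sum: 0
Gen 7: crossing 3x1. Both 1&2? no. Sum: 0
Gen 8: crossing 2x4. Both 1&2? no. Sum: 0
Gen 9: crossing 4x2. Both 1&2? no. Sum: 0
Gen 10: crossing 2x4. Both 1&2? no. Sum: 0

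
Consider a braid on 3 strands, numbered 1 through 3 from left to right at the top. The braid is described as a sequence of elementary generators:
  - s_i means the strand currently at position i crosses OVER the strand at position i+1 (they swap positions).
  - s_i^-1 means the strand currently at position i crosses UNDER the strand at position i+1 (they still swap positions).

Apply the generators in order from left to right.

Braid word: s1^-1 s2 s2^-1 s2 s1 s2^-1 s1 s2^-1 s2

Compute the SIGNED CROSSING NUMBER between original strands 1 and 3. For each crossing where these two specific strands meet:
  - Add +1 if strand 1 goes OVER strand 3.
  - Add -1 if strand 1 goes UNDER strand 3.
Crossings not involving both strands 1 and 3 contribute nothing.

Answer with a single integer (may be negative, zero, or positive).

Gen 1: crossing 1x2. Both 1&3? no. Sum: 0
Gen 2: 1 over 3. Both 1&3? yes. Contrib: +1. Sum: 1
Gen 3: 3 under 1. Both 1&3? yes. Contrib: +1. Sum: 2
Gen 4: 1 over 3. Both 1&3? yes. Contrib: +1. Sum: 3
Gen 5: crossing 2x3. Both 1&3? no. Sum: 3
Gen 6: crossing 2x1. Both 1&3? no. Sum: 3
Gen 7: 3 over 1. Both 1&3? yes. Contrib: -1. Sum: 2
Gen 8: crossing 3x2. Both 1&3? no. Sum: 2
Gen 9: crossing 2x3. Both 1&3? no. Sum: 2

Answer: 2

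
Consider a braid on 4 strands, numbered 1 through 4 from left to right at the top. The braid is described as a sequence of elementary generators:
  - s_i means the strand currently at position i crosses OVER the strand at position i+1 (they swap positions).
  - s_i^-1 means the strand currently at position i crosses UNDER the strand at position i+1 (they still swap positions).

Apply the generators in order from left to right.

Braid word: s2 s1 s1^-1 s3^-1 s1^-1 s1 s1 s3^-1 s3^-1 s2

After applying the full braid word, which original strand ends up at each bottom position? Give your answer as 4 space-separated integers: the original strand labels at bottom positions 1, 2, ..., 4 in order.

Gen 1 (s2): strand 2 crosses over strand 3. Perm now: [1 3 2 4]
Gen 2 (s1): strand 1 crosses over strand 3. Perm now: [3 1 2 4]
Gen 3 (s1^-1): strand 3 crosses under strand 1. Perm now: [1 3 2 4]
Gen 4 (s3^-1): strand 2 crosses under strand 4. Perm now: [1 3 4 2]
Gen 5 (s1^-1): strand 1 crosses under strand 3. Perm now: [3 1 4 2]
Gen 6 (s1): strand 3 crosses over strand 1. Perm now: [1 3 4 2]
Gen 7 (s1): strand 1 crosses over strand 3. Perm now: [3 1 4 2]
Gen 8 (s3^-1): strand 4 crosses under strand 2. Perm now: [3 1 2 4]
Gen 9 (s3^-1): strand 2 crosses under strand 4. Perm now: [3 1 4 2]
Gen 10 (s2): strand 1 crosses over strand 4. Perm now: [3 4 1 2]

Answer: 3 4 1 2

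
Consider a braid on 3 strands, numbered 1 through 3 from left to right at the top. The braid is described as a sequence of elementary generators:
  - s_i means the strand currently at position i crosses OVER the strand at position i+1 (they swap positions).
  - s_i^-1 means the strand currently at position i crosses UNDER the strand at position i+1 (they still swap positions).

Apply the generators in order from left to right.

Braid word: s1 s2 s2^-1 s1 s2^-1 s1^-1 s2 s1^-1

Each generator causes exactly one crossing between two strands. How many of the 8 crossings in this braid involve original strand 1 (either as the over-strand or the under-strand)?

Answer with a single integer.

Answer: 6

Derivation:
Gen 1: crossing 1x2. Involves strand 1? yes. Count so far: 1
Gen 2: crossing 1x3. Involves strand 1? yes. Count so far: 2
Gen 3: crossing 3x1. Involves strand 1? yes. Count so far: 3
Gen 4: crossing 2x1. Involves strand 1? yes. Count so far: 4
Gen 5: crossing 2x3. Involves strand 1? no. Count so far: 4
Gen 6: crossing 1x3. Involves strand 1? yes. Count so far: 5
Gen 7: crossing 1x2. Involves strand 1? yes. Count so far: 6
Gen 8: crossing 3x2. Involves strand 1? no. Count so far: 6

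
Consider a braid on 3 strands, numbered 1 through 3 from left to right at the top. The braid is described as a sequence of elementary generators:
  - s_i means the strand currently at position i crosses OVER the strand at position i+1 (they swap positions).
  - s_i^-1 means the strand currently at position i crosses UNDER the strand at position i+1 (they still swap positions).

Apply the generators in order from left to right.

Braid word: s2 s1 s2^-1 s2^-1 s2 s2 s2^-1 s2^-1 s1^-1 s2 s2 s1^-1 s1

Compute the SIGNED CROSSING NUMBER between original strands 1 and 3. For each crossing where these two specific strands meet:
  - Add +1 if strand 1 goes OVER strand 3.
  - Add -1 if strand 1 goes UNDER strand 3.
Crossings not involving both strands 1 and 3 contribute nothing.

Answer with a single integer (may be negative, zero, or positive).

Gen 1: crossing 2x3. Both 1&3? no. Sum: 0
Gen 2: 1 over 3. Both 1&3? yes. Contrib: +1. Sum: 1
Gen 3: crossing 1x2. Both 1&3? no. Sum: 1
Gen 4: crossing 2x1. Both 1&3? no. Sum: 1
Gen 5: crossing 1x2. Both 1&3? no. Sum: 1
Gen 6: crossing 2x1. Both 1&3? no. Sum: 1
Gen 7: crossing 1x2. Both 1&3? no. Sum: 1
Gen 8: crossing 2x1. Both 1&3? no. Sum: 1
Gen 9: 3 under 1. Both 1&3? yes. Contrib: +1. Sum: 2
Gen 10: crossing 3x2. Both 1&3? no. Sum: 2
Gen 11: crossing 2x3. Both 1&3? no. Sum: 2
Gen 12: 1 under 3. Both 1&3? yes. Contrib: -1. Sum: 1
Gen 13: 3 over 1. Both 1&3? yes. Contrib: -1. Sum: 0

Answer: 0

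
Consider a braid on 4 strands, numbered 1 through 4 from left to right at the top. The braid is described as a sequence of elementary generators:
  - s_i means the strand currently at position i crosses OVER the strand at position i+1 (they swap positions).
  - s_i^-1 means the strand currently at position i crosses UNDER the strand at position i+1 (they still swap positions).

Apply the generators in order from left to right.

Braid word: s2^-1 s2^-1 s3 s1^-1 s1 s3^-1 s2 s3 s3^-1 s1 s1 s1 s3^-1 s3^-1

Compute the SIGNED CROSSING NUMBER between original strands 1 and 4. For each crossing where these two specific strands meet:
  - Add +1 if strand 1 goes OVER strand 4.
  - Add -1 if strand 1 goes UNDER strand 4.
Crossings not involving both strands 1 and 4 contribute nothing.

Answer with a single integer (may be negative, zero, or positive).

Gen 1: crossing 2x3. Both 1&4? no. Sum: 0
Gen 2: crossing 3x2. Both 1&4? no. Sum: 0
Gen 3: crossing 3x4. Both 1&4? no. Sum: 0
Gen 4: crossing 1x2. Both 1&4? no. Sum: 0
Gen 5: crossing 2x1. Both 1&4? no. Sum: 0
Gen 6: crossing 4x3. Both 1&4? no. Sum: 0
Gen 7: crossing 2x3. Both 1&4? no. Sum: 0
Gen 8: crossing 2x4. Both 1&4? no. Sum: 0
Gen 9: crossing 4x2. Both 1&4? no. Sum: 0
Gen 10: crossing 1x3. Both 1&4? no. Sum: 0
Gen 11: crossing 3x1. Both 1&4? no. Sum: 0
Gen 12: crossing 1x3. Both 1&4? no. Sum: 0
Gen 13: crossing 2x4. Both 1&4? no. Sum: 0
Gen 14: crossing 4x2. Both 1&4? no. Sum: 0

Answer: 0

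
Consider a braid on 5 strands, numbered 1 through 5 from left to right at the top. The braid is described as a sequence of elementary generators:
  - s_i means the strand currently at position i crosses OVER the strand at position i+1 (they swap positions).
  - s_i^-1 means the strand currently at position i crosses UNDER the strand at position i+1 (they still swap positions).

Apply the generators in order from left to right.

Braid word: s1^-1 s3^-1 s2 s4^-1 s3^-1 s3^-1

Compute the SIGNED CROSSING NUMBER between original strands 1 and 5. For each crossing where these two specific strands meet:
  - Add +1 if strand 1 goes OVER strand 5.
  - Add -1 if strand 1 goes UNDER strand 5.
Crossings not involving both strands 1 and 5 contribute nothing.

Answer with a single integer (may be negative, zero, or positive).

Answer: 0

Derivation:
Gen 1: crossing 1x2. Both 1&5? no. Sum: 0
Gen 2: crossing 3x4. Both 1&5? no. Sum: 0
Gen 3: crossing 1x4. Both 1&5? no. Sum: 0
Gen 4: crossing 3x5. Both 1&5? no. Sum: 0
Gen 5: 1 under 5. Both 1&5? yes. Contrib: -1. Sum: -1
Gen 6: 5 under 1. Both 1&5? yes. Contrib: +1. Sum: 0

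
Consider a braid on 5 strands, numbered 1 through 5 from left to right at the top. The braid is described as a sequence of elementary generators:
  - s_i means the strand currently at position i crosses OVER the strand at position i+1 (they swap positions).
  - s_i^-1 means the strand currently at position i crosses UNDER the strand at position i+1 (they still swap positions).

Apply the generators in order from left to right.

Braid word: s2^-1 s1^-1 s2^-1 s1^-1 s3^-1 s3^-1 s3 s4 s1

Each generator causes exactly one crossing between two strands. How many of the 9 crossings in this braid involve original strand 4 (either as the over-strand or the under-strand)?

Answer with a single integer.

Answer: 3

Derivation:
Gen 1: crossing 2x3. Involves strand 4? no. Count so far: 0
Gen 2: crossing 1x3. Involves strand 4? no. Count so far: 0
Gen 3: crossing 1x2. Involves strand 4? no. Count so far: 0
Gen 4: crossing 3x2. Involves strand 4? no. Count so far: 0
Gen 5: crossing 1x4. Involves strand 4? yes. Count so far: 1
Gen 6: crossing 4x1. Involves strand 4? yes. Count so far: 2
Gen 7: crossing 1x4. Involves strand 4? yes. Count so far: 3
Gen 8: crossing 1x5. Involves strand 4? no. Count so far: 3
Gen 9: crossing 2x3. Involves strand 4? no. Count so far: 3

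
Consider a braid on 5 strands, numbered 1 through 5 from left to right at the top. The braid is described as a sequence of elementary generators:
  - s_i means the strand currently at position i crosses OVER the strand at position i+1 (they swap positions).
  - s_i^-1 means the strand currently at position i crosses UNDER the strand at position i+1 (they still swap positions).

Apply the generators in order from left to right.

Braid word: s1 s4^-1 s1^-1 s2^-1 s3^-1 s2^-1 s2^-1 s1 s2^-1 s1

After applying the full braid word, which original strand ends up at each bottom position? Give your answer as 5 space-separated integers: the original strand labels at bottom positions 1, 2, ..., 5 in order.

Gen 1 (s1): strand 1 crosses over strand 2. Perm now: [2 1 3 4 5]
Gen 2 (s4^-1): strand 4 crosses under strand 5. Perm now: [2 1 3 5 4]
Gen 3 (s1^-1): strand 2 crosses under strand 1. Perm now: [1 2 3 5 4]
Gen 4 (s2^-1): strand 2 crosses under strand 3. Perm now: [1 3 2 5 4]
Gen 5 (s3^-1): strand 2 crosses under strand 5. Perm now: [1 3 5 2 4]
Gen 6 (s2^-1): strand 3 crosses under strand 5. Perm now: [1 5 3 2 4]
Gen 7 (s2^-1): strand 5 crosses under strand 3. Perm now: [1 3 5 2 4]
Gen 8 (s1): strand 1 crosses over strand 3. Perm now: [3 1 5 2 4]
Gen 9 (s2^-1): strand 1 crosses under strand 5. Perm now: [3 5 1 2 4]
Gen 10 (s1): strand 3 crosses over strand 5. Perm now: [5 3 1 2 4]

Answer: 5 3 1 2 4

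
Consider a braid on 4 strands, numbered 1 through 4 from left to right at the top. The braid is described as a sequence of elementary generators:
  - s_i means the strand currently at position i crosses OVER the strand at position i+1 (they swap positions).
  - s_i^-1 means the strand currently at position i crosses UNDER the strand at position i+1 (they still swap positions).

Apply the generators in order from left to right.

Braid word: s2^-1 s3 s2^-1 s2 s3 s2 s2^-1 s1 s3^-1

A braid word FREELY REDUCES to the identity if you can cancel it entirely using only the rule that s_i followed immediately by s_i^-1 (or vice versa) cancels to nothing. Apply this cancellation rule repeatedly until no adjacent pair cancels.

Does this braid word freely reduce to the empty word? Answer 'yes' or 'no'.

Answer: no

Derivation:
Gen 1 (s2^-1): push. Stack: [s2^-1]
Gen 2 (s3): push. Stack: [s2^-1 s3]
Gen 3 (s2^-1): push. Stack: [s2^-1 s3 s2^-1]
Gen 4 (s2): cancels prior s2^-1. Stack: [s2^-1 s3]
Gen 5 (s3): push. Stack: [s2^-1 s3 s3]
Gen 6 (s2): push. Stack: [s2^-1 s3 s3 s2]
Gen 7 (s2^-1): cancels prior s2. Stack: [s2^-1 s3 s3]
Gen 8 (s1): push. Stack: [s2^-1 s3 s3 s1]
Gen 9 (s3^-1): push. Stack: [s2^-1 s3 s3 s1 s3^-1]
Reduced word: s2^-1 s3 s3 s1 s3^-1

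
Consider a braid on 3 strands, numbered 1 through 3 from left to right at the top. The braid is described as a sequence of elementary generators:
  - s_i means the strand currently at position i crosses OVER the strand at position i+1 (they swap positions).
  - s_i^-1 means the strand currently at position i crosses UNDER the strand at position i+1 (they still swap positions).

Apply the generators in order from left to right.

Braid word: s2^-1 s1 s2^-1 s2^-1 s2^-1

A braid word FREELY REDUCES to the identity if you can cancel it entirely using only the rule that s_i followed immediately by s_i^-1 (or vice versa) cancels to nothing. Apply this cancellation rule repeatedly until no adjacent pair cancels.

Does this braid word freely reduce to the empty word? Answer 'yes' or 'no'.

Answer: no

Derivation:
Gen 1 (s2^-1): push. Stack: [s2^-1]
Gen 2 (s1): push. Stack: [s2^-1 s1]
Gen 3 (s2^-1): push. Stack: [s2^-1 s1 s2^-1]
Gen 4 (s2^-1): push. Stack: [s2^-1 s1 s2^-1 s2^-1]
Gen 5 (s2^-1): push. Stack: [s2^-1 s1 s2^-1 s2^-1 s2^-1]
Reduced word: s2^-1 s1 s2^-1 s2^-1 s2^-1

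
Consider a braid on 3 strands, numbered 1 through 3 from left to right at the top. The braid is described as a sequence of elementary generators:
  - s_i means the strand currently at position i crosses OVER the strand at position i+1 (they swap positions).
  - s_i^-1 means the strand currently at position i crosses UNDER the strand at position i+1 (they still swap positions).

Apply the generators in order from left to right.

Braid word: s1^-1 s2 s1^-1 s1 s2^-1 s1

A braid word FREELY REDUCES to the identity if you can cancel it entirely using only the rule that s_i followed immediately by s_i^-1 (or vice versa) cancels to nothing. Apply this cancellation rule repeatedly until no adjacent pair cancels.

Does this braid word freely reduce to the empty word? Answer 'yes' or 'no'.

Answer: yes

Derivation:
Gen 1 (s1^-1): push. Stack: [s1^-1]
Gen 2 (s2): push. Stack: [s1^-1 s2]
Gen 3 (s1^-1): push. Stack: [s1^-1 s2 s1^-1]
Gen 4 (s1): cancels prior s1^-1. Stack: [s1^-1 s2]
Gen 5 (s2^-1): cancels prior s2. Stack: [s1^-1]
Gen 6 (s1): cancels prior s1^-1. Stack: []
Reduced word: (empty)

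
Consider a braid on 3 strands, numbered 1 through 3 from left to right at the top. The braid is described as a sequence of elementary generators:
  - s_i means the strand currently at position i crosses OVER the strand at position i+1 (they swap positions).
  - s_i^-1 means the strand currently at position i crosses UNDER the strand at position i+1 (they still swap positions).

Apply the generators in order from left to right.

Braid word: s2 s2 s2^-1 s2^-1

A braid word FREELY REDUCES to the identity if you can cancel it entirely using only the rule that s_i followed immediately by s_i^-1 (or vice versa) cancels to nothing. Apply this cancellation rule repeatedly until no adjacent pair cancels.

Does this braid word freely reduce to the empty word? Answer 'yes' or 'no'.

Answer: yes

Derivation:
Gen 1 (s2): push. Stack: [s2]
Gen 2 (s2): push. Stack: [s2 s2]
Gen 3 (s2^-1): cancels prior s2. Stack: [s2]
Gen 4 (s2^-1): cancels prior s2. Stack: []
Reduced word: (empty)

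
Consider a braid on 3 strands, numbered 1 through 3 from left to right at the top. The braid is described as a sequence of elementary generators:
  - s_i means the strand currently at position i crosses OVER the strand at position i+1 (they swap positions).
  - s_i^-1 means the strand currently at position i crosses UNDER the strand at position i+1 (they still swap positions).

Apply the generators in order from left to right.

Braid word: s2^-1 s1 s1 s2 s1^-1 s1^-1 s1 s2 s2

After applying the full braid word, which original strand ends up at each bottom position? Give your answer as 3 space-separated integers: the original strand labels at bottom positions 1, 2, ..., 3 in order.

Gen 1 (s2^-1): strand 2 crosses under strand 3. Perm now: [1 3 2]
Gen 2 (s1): strand 1 crosses over strand 3. Perm now: [3 1 2]
Gen 3 (s1): strand 3 crosses over strand 1. Perm now: [1 3 2]
Gen 4 (s2): strand 3 crosses over strand 2. Perm now: [1 2 3]
Gen 5 (s1^-1): strand 1 crosses under strand 2. Perm now: [2 1 3]
Gen 6 (s1^-1): strand 2 crosses under strand 1. Perm now: [1 2 3]
Gen 7 (s1): strand 1 crosses over strand 2. Perm now: [2 1 3]
Gen 8 (s2): strand 1 crosses over strand 3. Perm now: [2 3 1]
Gen 9 (s2): strand 3 crosses over strand 1. Perm now: [2 1 3]

Answer: 2 1 3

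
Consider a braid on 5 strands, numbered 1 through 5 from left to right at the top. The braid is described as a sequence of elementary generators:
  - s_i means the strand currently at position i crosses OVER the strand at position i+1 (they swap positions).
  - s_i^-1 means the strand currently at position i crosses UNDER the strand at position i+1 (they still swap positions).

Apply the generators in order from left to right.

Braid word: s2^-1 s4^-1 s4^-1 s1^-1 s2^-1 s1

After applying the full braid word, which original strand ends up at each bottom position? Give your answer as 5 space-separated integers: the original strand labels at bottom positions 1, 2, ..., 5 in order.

Gen 1 (s2^-1): strand 2 crosses under strand 3. Perm now: [1 3 2 4 5]
Gen 2 (s4^-1): strand 4 crosses under strand 5. Perm now: [1 3 2 5 4]
Gen 3 (s4^-1): strand 5 crosses under strand 4. Perm now: [1 3 2 4 5]
Gen 4 (s1^-1): strand 1 crosses under strand 3. Perm now: [3 1 2 4 5]
Gen 5 (s2^-1): strand 1 crosses under strand 2. Perm now: [3 2 1 4 5]
Gen 6 (s1): strand 3 crosses over strand 2. Perm now: [2 3 1 4 5]

Answer: 2 3 1 4 5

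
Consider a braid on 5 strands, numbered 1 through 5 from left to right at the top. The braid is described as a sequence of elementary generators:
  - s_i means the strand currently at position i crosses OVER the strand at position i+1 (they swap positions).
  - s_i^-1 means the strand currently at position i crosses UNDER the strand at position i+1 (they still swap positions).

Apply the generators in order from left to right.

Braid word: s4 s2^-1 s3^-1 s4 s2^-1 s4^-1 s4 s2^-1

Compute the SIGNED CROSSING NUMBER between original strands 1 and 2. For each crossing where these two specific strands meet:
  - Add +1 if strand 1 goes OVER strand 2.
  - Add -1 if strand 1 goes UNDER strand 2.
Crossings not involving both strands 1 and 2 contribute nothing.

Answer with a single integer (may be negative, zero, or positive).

Answer: 0

Derivation:
Gen 1: crossing 4x5. Both 1&2? no. Sum: 0
Gen 2: crossing 2x3. Both 1&2? no. Sum: 0
Gen 3: crossing 2x5. Both 1&2? no. Sum: 0
Gen 4: crossing 2x4. Both 1&2? no. Sum: 0
Gen 5: crossing 3x5. Both 1&2? no. Sum: 0
Gen 6: crossing 4x2. Both 1&2? no. Sum: 0
Gen 7: crossing 2x4. Both 1&2? no. Sum: 0
Gen 8: crossing 5x3. Both 1&2? no. Sum: 0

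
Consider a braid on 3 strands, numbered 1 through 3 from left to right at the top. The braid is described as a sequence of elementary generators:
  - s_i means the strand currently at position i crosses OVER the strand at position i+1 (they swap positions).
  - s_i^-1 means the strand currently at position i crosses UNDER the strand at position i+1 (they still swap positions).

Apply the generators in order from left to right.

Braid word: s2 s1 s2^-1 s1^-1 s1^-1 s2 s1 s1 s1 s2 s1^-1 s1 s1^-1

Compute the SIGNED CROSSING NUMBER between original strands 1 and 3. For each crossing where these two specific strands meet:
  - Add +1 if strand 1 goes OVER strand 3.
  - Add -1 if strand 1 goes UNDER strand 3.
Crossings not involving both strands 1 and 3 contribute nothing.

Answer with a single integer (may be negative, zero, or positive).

Answer: 0

Derivation:
Gen 1: crossing 2x3. Both 1&3? no. Sum: 0
Gen 2: 1 over 3. Both 1&3? yes. Contrib: +1. Sum: 1
Gen 3: crossing 1x2. Both 1&3? no. Sum: 1
Gen 4: crossing 3x2. Both 1&3? no. Sum: 1
Gen 5: crossing 2x3. Both 1&3? no. Sum: 1
Gen 6: crossing 2x1. Both 1&3? no. Sum: 1
Gen 7: 3 over 1. Both 1&3? yes. Contrib: -1. Sum: 0
Gen 8: 1 over 3. Both 1&3? yes. Contrib: +1. Sum: 1
Gen 9: 3 over 1. Both 1&3? yes. Contrib: -1. Sum: 0
Gen 10: crossing 3x2. Both 1&3? no. Sum: 0
Gen 11: crossing 1x2. Both 1&3? no. Sum: 0
Gen 12: crossing 2x1. Both 1&3? no. Sum: 0
Gen 13: crossing 1x2. Both 1&3? no. Sum: 0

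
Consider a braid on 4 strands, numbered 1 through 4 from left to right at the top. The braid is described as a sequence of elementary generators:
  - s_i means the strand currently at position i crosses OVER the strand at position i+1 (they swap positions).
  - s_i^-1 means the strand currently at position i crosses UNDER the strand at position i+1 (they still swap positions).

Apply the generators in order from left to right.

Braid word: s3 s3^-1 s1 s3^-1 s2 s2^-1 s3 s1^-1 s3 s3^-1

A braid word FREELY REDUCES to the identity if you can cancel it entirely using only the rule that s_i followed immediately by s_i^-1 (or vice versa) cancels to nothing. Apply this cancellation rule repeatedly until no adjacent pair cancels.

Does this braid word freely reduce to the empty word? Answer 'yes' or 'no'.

Answer: yes

Derivation:
Gen 1 (s3): push. Stack: [s3]
Gen 2 (s3^-1): cancels prior s3. Stack: []
Gen 3 (s1): push. Stack: [s1]
Gen 4 (s3^-1): push. Stack: [s1 s3^-1]
Gen 5 (s2): push. Stack: [s1 s3^-1 s2]
Gen 6 (s2^-1): cancels prior s2. Stack: [s1 s3^-1]
Gen 7 (s3): cancels prior s3^-1. Stack: [s1]
Gen 8 (s1^-1): cancels prior s1. Stack: []
Gen 9 (s3): push. Stack: [s3]
Gen 10 (s3^-1): cancels prior s3. Stack: []
Reduced word: (empty)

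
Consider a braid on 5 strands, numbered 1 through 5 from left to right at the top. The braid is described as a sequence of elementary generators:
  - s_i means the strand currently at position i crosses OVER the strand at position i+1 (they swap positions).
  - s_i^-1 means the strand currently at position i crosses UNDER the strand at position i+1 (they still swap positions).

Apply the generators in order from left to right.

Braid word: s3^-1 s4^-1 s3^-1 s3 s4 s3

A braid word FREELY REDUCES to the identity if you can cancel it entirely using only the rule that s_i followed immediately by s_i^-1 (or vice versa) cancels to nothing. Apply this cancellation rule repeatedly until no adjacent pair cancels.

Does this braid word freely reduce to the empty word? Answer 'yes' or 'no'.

Gen 1 (s3^-1): push. Stack: [s3^-1]
Gen 2 (s4^-1): push. Stack: [s3^-1 s4^-1]
Gen 3 (s3^-1): push. Stack: [s3^-1 s4^-1 s3^-1]
Gen 4 (s3): cancels prior s3^-1. Stack: [s3^-1 s4^-1]
Gen 5 (s4): cancels prior s4^-1. Stack: [s3^-1]
Gen 6 (s3): cancels prior s3^-1. Stack: []
Reduced word: (empty)

Answer: yes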